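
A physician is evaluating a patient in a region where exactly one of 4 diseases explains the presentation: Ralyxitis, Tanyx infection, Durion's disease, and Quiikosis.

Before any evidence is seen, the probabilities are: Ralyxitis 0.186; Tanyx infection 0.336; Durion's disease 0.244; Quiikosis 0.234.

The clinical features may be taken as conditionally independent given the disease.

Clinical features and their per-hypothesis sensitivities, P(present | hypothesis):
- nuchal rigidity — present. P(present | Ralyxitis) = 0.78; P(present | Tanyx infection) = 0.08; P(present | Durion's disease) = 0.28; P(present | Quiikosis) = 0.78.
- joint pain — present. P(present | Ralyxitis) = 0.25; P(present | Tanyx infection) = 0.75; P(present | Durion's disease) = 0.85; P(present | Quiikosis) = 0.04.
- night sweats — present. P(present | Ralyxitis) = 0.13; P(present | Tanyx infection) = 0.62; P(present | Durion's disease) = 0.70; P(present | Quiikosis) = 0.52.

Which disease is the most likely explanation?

For each hypothesis, the unnormalized posterior weight is prior × product of the clinical feature likelihoods:
  Ralyxitis: 0.186 × 0.78 × 0.25 × 0.13 = 0.0047151
  Tanyx infection: 0.336 × 0.08 × 0.75 × 0.62 = 0.012499
  Durion's disease: 0.244 × 0.28 × 0.85 × 0.70 = 0.04065
  Quiikosis: 0.234 × 0.78 × 0.04 × 0.52 = 0.0037964
The unnormalized weights sum to 0.061661.
P(Ralyxitis | evidence) ≈ 0.0047151 / 0.061661 ≈ 0.076
P(Tanyx infection | evidence) ≈ 0.012499 / 0.061661 ≈ 0.203
P(Durion's disease | evidence) ≈ 0.04065 / 0.061661 ≈ 0.659
P(Quiikosis | evidence) ≈ 0.0037964 / 0.061661 ≈ 0.062
The largest is 0.659, so Durion's disease is most probable.

Durion's disease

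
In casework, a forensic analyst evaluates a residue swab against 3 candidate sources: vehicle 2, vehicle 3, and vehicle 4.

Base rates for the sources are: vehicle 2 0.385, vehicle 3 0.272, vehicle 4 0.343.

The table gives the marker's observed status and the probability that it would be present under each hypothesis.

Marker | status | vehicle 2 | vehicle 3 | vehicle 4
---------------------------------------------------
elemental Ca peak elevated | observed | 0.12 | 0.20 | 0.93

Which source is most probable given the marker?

vehicle 4

For each hypothesis, the unnormalized posterior weight is prior × likelihood:
  vehicle 2: 0.385 × 0.12 = 0.0462
  vehicle 3: 0.272 × 0.20 = 0.0544
  vehicle 4: 0.343 × 0.93 = 0.31899
The unnormalized weights sum to 0.41959.
P(vehicle 2 | evidence) ≈ 0.0462 / 0.41959 ≈ 0.110
P(vehicle 3 | evidence) ≈ 0.0544 / 0.41959 ≈ 0.130
P(vehicle 4 | evidence) ≈ 0.31899 / 0.41959 ≈ 0.760
The largest is 0.760, so vehicle 4 is most probable.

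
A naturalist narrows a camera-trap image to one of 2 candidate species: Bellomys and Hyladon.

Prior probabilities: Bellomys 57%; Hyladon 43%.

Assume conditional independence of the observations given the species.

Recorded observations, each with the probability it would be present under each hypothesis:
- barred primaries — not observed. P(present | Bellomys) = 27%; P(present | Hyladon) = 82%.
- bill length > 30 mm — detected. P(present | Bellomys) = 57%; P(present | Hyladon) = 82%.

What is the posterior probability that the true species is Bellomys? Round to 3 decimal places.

By Bayes' rule with conditional independence, the unnormalized weight for each hypothesis is prior × ∏ likelihoods (using 1 − P(present | H) for each absent observation):
  Bellomys: 0.57 × (1 − 0.27) × 0.57 = 0.23718
  Hyladon: 0.43 × (1 − 0.82) × 0.82 = 0.063468
Normalizing constant Z = 0.23718 + 0.063468 = 0.30064.
P(Bellomys | evidence) = 0.23718 / 0.30064 ≈ 0.789.

0.789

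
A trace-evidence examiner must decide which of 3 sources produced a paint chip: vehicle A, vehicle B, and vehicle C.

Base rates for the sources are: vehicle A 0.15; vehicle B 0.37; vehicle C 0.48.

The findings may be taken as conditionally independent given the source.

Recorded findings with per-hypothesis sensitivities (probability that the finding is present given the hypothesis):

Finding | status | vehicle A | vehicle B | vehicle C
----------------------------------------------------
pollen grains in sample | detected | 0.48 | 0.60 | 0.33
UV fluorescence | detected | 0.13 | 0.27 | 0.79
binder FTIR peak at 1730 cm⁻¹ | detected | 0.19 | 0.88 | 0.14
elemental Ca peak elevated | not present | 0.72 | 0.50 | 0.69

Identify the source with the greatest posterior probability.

vehicle B

Multiply each prior by the joint likelihood of the evidence pattern (using 1 − P(present | H) for each absent finding):
  vehicle A: 0.15 × 0.48 × 0.13 × 0.19 × (1 − 0.72) = 0.00049795
  vehicle B: 0.37 × 0.60 × 0.27 × 0.88 × (1 − 0.50) = 0.026374
  vehicle C: 0.48 × 0.33 × 0.79 × 0.14 × (1 − 0.69) = 0.0054309
Marginal likelihood of the evidence = 0.032302.
P(vehicle A | evidence) ≈ 0.00049795 / 0.032302 ≈ 0.015
P(vehicle B | evidence) ≈ 0.026374 / 0.032302 ≈ 0.816
P(vehicle C | evidence) ≈ 0.0054309 / 0.032302 ≈ 0.168
The largest is 0.816, so vehicle B is most probable.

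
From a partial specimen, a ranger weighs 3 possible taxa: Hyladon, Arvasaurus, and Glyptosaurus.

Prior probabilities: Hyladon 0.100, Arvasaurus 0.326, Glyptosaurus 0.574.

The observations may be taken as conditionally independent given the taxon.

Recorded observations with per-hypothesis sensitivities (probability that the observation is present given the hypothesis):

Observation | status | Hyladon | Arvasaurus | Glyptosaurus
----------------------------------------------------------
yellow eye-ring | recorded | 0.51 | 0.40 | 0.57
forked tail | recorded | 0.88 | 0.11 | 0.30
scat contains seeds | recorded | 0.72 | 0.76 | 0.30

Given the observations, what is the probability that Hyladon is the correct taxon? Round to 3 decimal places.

For each hypothesis, the unnormalized posterior weight is prior × product of the observation likelihoods:
  Hyladon: 0.100 × 0.51 × 0.88 × 0.72 = 0.032314
  Arvasaurus: 0.326 × 0.40 × 0.11 × 0.76 = 0.010901
  Glyptosaurus: 0.574 × 0.57 × 0.30 × 0.30 = 0.029446
Marginal likelihood of the evidence = 0.072661.
P(Hyladon | evidence) = 0.032314 / 0.072661 ≈ 0.445.

0.445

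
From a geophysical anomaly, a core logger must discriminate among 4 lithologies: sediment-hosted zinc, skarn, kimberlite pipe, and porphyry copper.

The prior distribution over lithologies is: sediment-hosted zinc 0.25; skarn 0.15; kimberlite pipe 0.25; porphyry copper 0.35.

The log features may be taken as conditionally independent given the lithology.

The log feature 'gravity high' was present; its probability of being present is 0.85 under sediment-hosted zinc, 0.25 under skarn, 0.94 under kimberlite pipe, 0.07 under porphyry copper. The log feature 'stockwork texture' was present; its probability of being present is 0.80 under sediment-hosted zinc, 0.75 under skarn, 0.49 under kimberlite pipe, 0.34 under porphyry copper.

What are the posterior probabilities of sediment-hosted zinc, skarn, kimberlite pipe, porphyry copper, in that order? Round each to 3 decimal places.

0.529, 0.087, 0.358, 0.026

For each hypothesis, the unnormalized posterior weight is prior × product of the log feature likelihoods:
  sediment-hosted zinc: 0.25 × 0.85 × 0.80 = 0.17
  skarn: 0.15 × 0.25 × 0.75 = 0.028125
  kimberlite pipe: 0.25 × 0.94 × 0.49 = 0.11515
  porphyry copper: 0.35 × 0.07 × 0.34 = 0.00833
Marginal likelihood of the evidence = 0.3216.
P(sediment-hosted zinc | evidence) = 0.17 / 0.3216 ≈ 0.529
P(skarn | evidence) = 0.028125 / 0.3216 ≈ 0.087
P(kimberlite pipe | evidence) = 0.11515 / 0.3216 ≈ 0.358
P(porphyry copper | evidence) = 0.00833 / 0.3216 ≈ 0.026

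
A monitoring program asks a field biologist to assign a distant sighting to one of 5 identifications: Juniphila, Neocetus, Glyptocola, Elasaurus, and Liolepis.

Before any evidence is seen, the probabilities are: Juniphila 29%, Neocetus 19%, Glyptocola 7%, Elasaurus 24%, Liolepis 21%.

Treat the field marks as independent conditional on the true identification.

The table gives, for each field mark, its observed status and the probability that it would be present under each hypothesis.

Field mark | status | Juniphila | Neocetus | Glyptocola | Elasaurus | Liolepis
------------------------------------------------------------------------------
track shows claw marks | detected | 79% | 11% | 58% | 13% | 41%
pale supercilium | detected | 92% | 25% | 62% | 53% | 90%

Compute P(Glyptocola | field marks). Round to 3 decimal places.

0.075

By Bayes' rule with conditional independence, the unnormalized weight for each hypothesis is prior × ∏ likelihoods:
  Juniphila: 0.29 × 0.79 × 0.92 = 0.21077
  Neocetus: 0.19 × 0.11 × 0.25 = 0.005225
  Glyptocola: 0.07 × 0.58 × 0.62 = 0.025172
  Elasaurus: 0.24 × 0.13 × 0.53 = 0.016536
  Liolepis: 0.21 × 0.41 × 0.90 = 0.07749
Marginal likelihood of the evidence = 0.3352.
P(Glyptocola | evidence) = 0.025172 / 0.3352 ≈ 0.075.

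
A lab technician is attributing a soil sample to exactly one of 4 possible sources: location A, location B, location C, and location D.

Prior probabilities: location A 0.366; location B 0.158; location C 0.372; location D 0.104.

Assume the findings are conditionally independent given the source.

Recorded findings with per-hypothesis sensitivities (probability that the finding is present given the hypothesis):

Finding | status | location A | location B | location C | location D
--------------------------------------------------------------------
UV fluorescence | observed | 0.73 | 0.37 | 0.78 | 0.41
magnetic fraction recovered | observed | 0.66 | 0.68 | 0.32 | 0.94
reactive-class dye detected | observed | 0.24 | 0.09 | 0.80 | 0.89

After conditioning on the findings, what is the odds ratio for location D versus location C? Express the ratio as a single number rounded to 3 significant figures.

Unnormalized posterior weight (prior times the finding likelihoods) for each of the two hypotheses:
  location D: 0.104 × 0.41 × 0.94 × 0.89 = 0.035673
  location C: 0.372 × 0.78 × 0.32 × 0.80 = 0.074281
Posterior odds = 0.035673 / 0.074281 ≈ 0.480.

0.480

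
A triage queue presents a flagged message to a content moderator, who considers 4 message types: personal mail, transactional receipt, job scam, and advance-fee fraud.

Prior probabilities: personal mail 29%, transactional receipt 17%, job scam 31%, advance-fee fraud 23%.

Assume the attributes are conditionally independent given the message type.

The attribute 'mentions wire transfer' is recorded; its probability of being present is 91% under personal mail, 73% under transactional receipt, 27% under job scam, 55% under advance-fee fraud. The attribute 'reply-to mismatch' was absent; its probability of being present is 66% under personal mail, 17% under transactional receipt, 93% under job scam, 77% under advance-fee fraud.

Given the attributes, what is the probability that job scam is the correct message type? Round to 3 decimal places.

0.026

Multiply each prior by the joint likelihood of the attribute pattern (using 1 − P(present | H) for each absent attribute):
  personal mail: 0.29 × 0.91 × (1 − 0.66) = 0.089726
  transactional receipt: 0.17 × 0.73 × (1 − 0.17) = 0.103
  job scam: 0.31 × 0.27 × (1 − 0.93) = 0.005859
  advance-fee fraud: 0.23 × 0.55 × (1 − 0.77) = 0.029095
Normalizing constant Z = 0.089726 + 0.103 + 0.005859 + 0.029095 = 0.22768.
P(job scam | evidence) = 0.005859 / 0.22768 ≈ 0.026.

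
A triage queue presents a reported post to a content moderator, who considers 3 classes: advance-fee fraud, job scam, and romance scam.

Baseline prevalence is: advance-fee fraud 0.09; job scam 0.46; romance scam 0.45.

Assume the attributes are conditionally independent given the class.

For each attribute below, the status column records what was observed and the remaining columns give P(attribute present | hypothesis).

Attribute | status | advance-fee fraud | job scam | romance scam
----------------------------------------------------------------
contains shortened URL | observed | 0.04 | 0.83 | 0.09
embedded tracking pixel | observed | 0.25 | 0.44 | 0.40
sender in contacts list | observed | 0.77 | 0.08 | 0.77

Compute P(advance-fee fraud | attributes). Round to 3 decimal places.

0.026

For each hypothesis, the unnormalized posterior weight is prior × product of the attribute likelihoods:
  advance-fee fraud: 0.09 × 0.04 × 0.25 × 0.77 = 0.000693
  job scam: 0.46 × 0.83 × 0.44 × 0.08 = 0.013439
  romance scam: 0.45 × 0.09 × 0.40 × 0.77 = 0.012474
The unnormalized weights sum to 0.026606.
P(advance-fee fraud | evidence) = 0.000693 / 0.026606 ≈ 0.026.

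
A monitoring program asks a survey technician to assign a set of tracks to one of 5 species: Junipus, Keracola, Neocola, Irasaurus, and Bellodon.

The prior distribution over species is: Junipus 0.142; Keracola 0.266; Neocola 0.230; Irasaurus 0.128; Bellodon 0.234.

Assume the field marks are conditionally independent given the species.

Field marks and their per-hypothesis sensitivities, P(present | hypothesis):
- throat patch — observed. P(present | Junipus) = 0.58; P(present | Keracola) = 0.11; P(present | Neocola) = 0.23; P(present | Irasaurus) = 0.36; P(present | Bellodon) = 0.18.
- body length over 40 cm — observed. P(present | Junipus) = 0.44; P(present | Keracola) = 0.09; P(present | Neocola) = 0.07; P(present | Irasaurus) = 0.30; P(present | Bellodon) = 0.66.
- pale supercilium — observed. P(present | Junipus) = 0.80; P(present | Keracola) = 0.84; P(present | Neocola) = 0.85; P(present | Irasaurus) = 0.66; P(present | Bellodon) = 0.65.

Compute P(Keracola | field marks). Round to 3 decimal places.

0.036

For each hypothesis, the unnormalized posterior weight is prior × product of the field mark likelihoods:
  Junipus: 0.142 × 0.58 × 0.44 × 0.80 = 0.028991
  Keracola: 0.266 × 0.11 × 0.09 × 0.84 = 0.0022121
  Neocola: 0.230 × 0.23 × 0.07 × 0.85 = 0.0031476
  Irasaurus: 0.128 × 0.36 × 0.30 × 0.66 = 0.0091238
  Bellodon: 0.234 × 0.18 × 0.66 × 0.65 = 0.018069
The unnormalized weights sum to 0.061544.
P(Keracola | evidence) = 0.0022121 / 0.061544 ≈ 0.036.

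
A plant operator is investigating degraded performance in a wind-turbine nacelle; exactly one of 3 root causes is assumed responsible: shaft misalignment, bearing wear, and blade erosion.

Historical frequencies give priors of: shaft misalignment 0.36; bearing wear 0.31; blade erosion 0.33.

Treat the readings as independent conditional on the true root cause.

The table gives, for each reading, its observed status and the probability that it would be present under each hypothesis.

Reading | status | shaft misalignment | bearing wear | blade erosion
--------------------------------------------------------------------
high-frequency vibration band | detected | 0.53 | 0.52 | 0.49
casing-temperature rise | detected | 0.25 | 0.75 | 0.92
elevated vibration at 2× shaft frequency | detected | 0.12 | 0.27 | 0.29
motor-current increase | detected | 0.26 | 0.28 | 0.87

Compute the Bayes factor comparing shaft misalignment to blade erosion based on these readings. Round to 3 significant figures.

Joint likelihood of the reading pattern under each hypothesis:
  shaft misalignment: 0.53 × 0.25 × 0.12 × 0.26 = 0.004134
  blade erosion: 0.49 × 0.92 × 0.29 × 0.87 = 0.11374
Bayes factor = 0.004134 / 0.11374 ≈ 0.0363

0.0363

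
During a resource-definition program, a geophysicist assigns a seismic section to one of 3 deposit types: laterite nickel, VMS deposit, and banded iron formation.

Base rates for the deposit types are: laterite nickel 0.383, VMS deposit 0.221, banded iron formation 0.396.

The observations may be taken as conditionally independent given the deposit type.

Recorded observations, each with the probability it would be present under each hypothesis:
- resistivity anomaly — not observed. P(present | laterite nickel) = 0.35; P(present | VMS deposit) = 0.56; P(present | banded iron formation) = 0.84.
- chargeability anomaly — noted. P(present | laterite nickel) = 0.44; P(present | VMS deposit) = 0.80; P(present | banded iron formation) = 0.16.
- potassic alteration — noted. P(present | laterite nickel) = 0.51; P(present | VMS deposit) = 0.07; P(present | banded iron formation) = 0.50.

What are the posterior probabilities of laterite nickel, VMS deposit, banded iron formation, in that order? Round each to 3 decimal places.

0.842, 0.082, 0.076

For each hypothesis, the unnormalized posterior weight is prior × product of the observation likelihoods (using 1 − P(present | H) for each absent observation):
  laterite nickel: 0.383 × (1 − 0.35) × 0.44 × 0.51 = 0.055864
  VMS deposit: 0.221 × (1 − 0.56) × 0.80 × 0.07 = 0.0054454
  banded iron formation: 0.396 × (1 − 0.84) × 0.16 × 0.50 = 0.0050688
Marginal likelihood of the evidence = 0.066379.
P(laterite nickel | evidence) = 0.055864 / 0.066379 ≈ 0.842
P(VMS deposit | evidence) = 0.0054454 / 0.066379 ≈ 0.082
P(banded iron formation | evidence) = 0.0050688 / 0.066379 ≈ 0.076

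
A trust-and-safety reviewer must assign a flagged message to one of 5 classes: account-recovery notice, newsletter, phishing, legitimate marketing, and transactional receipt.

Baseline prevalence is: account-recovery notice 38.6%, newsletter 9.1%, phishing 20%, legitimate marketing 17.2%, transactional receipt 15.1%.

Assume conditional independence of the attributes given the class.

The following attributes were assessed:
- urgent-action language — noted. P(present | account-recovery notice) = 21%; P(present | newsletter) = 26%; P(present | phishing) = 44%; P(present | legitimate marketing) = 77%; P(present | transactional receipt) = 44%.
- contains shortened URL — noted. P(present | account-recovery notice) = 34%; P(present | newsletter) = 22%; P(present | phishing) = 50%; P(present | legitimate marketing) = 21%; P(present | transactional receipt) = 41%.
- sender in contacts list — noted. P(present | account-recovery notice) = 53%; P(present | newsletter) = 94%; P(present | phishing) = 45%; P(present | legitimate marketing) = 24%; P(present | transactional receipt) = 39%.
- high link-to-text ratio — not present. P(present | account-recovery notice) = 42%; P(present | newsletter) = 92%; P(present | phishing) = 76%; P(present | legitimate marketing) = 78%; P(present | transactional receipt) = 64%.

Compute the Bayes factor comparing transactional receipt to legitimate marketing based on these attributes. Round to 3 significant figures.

The Bayes factor is the ratio of the joint likelihoods of the attribute pattern under the two hypotheses (using 1 − P(present | H) for each absent attribute).
  transactional receipt: 0.44 × 0.41 × 0.39 × (1 − 0.64) = 0.025328
  legitimate marketing: 0.77 × 0.21 × 0.24 × (1 − 0.78) = 0.0085378
Bayes factor = 0.025328 / 0.0085378 ≈ 2.97

2.97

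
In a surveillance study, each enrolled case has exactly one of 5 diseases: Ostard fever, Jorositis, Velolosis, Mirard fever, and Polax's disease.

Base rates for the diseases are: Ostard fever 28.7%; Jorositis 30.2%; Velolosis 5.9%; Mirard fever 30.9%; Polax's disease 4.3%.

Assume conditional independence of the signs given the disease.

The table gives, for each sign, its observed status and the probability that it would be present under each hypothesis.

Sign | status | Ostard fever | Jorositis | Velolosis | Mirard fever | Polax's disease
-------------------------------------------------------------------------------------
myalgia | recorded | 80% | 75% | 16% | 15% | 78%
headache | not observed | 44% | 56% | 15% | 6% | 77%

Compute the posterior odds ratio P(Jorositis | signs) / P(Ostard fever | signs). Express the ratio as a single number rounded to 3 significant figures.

The normalizing constant cancels in an odds ratio, so compute prior × likelihood for the two hypotheses only (using 1 − P(present | H) for each absent sign):
  Jorositis: 0.302 × 0.75 × (1 − 0.56) = 0.09966
  Ostard fever: 0.287 × 0.80 × (1 − 0.44) = 0.12858
Odds(Jorositis : Ostard fever) = 0.09966 / 0.12858 ≈ 0.775.

0.775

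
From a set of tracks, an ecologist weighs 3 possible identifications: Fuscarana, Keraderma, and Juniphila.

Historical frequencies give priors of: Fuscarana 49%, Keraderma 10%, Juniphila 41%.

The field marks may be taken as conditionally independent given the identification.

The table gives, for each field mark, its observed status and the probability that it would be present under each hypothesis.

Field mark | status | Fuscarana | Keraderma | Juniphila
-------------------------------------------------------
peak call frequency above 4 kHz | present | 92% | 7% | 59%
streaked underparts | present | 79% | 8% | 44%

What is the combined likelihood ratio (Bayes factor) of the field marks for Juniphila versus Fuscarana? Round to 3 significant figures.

The Bayes factor is the ratio of the joint likelihoods of the field mark pattern under the two hypotheses.
  Juniphila: 0.59 × 0.44 = 0.2596
  Fuscarana: 0.92 × 0.79 = 0.7268
Bayes factor = 0.2596 / 0.7268 ≈ 0.357

0.357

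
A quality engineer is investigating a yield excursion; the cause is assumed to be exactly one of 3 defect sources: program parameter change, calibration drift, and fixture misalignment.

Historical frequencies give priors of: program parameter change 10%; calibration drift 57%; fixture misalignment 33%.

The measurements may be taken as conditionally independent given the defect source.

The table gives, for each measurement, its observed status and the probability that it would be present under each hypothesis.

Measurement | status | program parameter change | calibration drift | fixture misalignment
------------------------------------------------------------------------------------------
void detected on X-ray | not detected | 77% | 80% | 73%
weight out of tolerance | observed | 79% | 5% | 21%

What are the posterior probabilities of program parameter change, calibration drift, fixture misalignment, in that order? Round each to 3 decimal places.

By Bayes' rule with conditional independence, the unnormalized weight for each hypothesis is prior × ∏ likelihoods (using 1 − P(present | H) for each absent measurement):
  program parameter change: 0.10 × (1 − 0.77) × 0.79 = 0.01817
  calibration drift: 0.57 × (1 − 0.80) × 0.05 = 0.0057
  fixture misalignment: 0.33 × (1 − 0.73) × 0.21 = 0.018711
Marginal likelihood of the evidence = 0.042581.
P(program parameter change | evidence) = 0.01817 / 0.042581 ≈ 0.427
P(calibration drift | evidence) = 0.0057 / 0.042581 ≈ 0.134
P(fixture misalignment | evidence) = 0.018711 / 0.042581 ≈ 0.439

0.427, 0.134, 0.439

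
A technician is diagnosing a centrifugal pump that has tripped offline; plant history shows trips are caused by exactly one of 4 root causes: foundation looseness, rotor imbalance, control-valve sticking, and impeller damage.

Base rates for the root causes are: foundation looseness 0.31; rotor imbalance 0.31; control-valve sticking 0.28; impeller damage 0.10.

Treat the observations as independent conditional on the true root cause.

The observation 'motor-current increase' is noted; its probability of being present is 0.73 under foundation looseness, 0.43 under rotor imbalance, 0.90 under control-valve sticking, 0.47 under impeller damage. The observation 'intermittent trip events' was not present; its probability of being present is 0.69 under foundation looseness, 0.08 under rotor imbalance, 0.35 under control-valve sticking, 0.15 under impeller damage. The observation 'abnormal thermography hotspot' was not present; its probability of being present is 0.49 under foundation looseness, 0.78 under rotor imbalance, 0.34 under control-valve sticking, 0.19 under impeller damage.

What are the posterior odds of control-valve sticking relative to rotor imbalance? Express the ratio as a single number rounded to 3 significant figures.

4.01

Unnormalized posterior weight (prior times the observation likelihoods) for each of the two hypotheses (using 1 − P(present | H) for each absent observation):
  control-valve sticking: 0.28 × 0.90 × (1 − 0.35) × (1 − 0.34) = 0.10811
  rotor imbalance: 0.31 × 0.43 × (1 − 0.08) × (1 − 0.78) = 0.02698
Posterior odds = 0.10811 / 0.02698 ≈ 4.01.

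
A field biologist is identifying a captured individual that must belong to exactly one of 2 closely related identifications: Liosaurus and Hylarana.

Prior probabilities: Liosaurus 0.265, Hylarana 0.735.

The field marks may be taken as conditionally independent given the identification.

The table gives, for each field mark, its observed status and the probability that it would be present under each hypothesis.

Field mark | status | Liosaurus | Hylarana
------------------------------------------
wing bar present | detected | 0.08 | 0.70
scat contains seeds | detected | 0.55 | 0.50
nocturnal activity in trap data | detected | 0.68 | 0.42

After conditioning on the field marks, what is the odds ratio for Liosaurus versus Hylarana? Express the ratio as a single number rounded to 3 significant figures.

0.0734

The normalizing constant cancels in an odds ratio, so compute prior × likelihood for the two hypotheses only:
  Liosaurus: 0.265 × 0.08 × 0.55 × 0.68 = 0.0079288
  Hylarana: 0.735 × 0.70 × 0.50 × 0.42 = 0.10804
Odds(Liosaurus : Hylarana) = 0.0079288 / 0.10804 ≈ 0.0734.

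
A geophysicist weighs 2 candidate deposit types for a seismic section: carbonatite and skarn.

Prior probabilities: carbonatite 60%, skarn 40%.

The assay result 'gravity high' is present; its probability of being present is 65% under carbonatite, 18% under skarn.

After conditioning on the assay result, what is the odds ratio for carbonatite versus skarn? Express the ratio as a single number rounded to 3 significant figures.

5.42

The normalizing constant cancels in an odds ratio, so compute prior × likelihood for the two hypotheses only:
  carbonatite: 0.60 × 0.65 = 0.39
  skarn: 0.40 × 0.18 = 0.072
Odds(carbonatite : skarn) = 0.39 / 0.072 ≈ 5.42.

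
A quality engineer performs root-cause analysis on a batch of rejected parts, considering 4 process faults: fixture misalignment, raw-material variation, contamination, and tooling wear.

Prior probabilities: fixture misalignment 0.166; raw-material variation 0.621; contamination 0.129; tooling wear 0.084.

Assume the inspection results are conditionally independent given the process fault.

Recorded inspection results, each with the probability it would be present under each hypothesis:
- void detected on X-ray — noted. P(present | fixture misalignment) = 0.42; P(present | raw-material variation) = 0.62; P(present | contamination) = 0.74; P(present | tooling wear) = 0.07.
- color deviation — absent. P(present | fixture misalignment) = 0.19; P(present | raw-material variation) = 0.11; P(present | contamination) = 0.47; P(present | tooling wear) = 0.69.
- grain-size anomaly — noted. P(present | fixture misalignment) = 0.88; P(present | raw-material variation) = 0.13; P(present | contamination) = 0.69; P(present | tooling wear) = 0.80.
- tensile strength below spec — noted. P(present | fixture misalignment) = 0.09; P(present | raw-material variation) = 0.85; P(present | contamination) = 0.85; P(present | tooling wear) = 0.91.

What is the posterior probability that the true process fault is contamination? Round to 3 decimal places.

0.405

Multiply each prior by the joint likelihood of the inspection result pattern (using 1 − P(present | H) for each absent inspection result):
  fixture misalignment: 0.166 × 0.42 × (1 − 0.19) × 0.88 × 0.09 = 0.0044727
  raw-material variation: 0.621 × 0.62 × (1 − 0.11) × 0.13 × 0.85 = 0.037865
  contamination: 0.129 × 0.74 × (1 − 0.47) × 0.69 × 0.85 = 0.029673
  tooling wear: 0.084 × 0.07 × (1 − 0.69) × 0.80 × 0.91 = 0.001327
Normalizing constant Z = 0.0044727 + 0.037865 + 0.029673 + 0.001327 = 0.073338.
P(contamination | evidence) = 0.029673 / 0.073338 ≈ 0.405.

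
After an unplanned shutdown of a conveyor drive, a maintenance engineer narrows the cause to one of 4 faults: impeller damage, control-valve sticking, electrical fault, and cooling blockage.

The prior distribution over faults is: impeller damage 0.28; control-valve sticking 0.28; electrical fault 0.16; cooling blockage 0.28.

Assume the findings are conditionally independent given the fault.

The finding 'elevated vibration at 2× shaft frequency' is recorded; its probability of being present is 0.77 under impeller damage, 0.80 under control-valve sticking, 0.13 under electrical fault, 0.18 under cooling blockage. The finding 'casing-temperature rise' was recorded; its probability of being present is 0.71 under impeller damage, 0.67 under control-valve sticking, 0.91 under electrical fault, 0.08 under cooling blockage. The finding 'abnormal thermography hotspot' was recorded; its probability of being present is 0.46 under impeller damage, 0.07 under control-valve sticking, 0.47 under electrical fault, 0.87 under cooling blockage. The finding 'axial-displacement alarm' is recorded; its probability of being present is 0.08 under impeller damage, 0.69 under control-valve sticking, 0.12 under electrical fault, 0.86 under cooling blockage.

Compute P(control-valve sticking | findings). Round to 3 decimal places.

0.427

Multiply each prior by the joint likelihood of the evidence pattern:
  impeller damage: 0.28 × 0.77 × 0.71 × 0.46 × 0.08 = 0.0056332
  control-valve sticking: 0.28 × 0.80 × 0.67 × 0.07 × 0.69 = 0.0072489
  electrical fault: 0.16 × 0.13 × 0.91 × 0.47 × 0.12 = 0.0010675
  cooling blockage: 0.28 × 0.18 × 0.08 × 0.87 × 0.86 = 0.0030167
Normalizing constant Z = 0.0056332 + 0.0072489 + 0.0010675 + 0.0030167 = 0.016966.
P(control-valve sticking | evidence) = 0.0072489 / 0.016966 ≈ 0.427.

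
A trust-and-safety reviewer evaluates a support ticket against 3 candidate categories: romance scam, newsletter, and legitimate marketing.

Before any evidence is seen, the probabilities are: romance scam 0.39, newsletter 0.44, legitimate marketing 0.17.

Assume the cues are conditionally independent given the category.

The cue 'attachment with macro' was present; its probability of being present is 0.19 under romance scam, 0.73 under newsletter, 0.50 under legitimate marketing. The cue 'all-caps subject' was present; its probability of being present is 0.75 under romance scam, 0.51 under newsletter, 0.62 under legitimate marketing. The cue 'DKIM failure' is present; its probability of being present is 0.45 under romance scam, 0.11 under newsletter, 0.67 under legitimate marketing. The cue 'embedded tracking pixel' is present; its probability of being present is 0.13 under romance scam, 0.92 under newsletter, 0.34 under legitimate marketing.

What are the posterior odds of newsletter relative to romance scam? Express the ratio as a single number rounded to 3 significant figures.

Posterior odds equal prior odds times the likelihood ratio; only the two competing hypotheses matter.
  newsletter: 0.44 × 0.73 × 0.51 × 0.11 × 0.92 = 0.016578
  romance scam: 0.39 × 0.19 × 0.75 × 0.45 × 0.13 = 0.0032511
Posterior odds = 0.016578 / 0.0032511 ≈ 5.10.

5.10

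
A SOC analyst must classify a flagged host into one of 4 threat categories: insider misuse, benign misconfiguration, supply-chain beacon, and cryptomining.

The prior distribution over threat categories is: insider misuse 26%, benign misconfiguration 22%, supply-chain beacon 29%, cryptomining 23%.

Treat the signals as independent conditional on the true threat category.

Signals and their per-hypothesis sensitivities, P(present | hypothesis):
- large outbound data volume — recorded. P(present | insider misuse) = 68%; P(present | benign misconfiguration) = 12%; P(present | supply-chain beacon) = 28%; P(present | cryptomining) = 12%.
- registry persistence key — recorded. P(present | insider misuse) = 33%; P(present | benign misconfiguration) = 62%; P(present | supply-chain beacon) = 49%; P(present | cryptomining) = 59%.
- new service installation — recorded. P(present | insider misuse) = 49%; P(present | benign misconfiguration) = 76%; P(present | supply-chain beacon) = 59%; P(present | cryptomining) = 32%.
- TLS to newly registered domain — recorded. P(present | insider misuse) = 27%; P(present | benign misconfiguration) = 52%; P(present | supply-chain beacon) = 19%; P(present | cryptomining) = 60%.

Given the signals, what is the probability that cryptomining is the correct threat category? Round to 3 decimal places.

0.144

By Bayes' rule with conditional independence, the unnormalized weight for each hypothesis is prior × ∏ likelihoods:
  insider misuse: 0.26 × 0.68 × 0.33 × 0.49 × 0.27 = 0.0077189
  benign misconfiguration: 0.22 × 0.12 × 0.62 × 0.76 × 0.52 = 0.0064686
  supply-chain beacon: 0.29 × 0.28 × 0.49 × 0.59 × 0.19 = 0.0044602
  cryptomining: 0.23 × 0.12 × 0.59 × 0.32 × 0.60 = 0.0031265
Marginal likelihood of the evidence = 0.021774.
P(cryptomining | evidence) = 0.0031265 / 0.021774 ≈ 0.144.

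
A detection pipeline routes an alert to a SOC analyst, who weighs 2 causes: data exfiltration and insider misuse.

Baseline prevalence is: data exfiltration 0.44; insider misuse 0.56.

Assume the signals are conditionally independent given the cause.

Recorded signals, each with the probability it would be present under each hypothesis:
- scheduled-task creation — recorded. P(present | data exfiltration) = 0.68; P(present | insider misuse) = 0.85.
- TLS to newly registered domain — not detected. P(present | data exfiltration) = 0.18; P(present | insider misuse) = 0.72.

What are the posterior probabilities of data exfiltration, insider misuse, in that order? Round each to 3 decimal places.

0.648, 0.352

Multiply each prior by the joint likelihood of the signal pattern (using 1 − P(present | H) for each absent signal):
  data exfiltration: 0.44 × 0.68 × (1 − 0.18) = 0.24534
  insider misuse: 0.56 × 0.85 × (1 − 0.72) = 0.13328
Normalizing constant Z = 0.24534 + 0.13328 = 0.37862.
P(data exfiltration | evidence) = 0.24534 / 0.37862 ≈ 0.648
P(insider misuse | evidence) = 0.13328 / 0.37862 ≈ 0.352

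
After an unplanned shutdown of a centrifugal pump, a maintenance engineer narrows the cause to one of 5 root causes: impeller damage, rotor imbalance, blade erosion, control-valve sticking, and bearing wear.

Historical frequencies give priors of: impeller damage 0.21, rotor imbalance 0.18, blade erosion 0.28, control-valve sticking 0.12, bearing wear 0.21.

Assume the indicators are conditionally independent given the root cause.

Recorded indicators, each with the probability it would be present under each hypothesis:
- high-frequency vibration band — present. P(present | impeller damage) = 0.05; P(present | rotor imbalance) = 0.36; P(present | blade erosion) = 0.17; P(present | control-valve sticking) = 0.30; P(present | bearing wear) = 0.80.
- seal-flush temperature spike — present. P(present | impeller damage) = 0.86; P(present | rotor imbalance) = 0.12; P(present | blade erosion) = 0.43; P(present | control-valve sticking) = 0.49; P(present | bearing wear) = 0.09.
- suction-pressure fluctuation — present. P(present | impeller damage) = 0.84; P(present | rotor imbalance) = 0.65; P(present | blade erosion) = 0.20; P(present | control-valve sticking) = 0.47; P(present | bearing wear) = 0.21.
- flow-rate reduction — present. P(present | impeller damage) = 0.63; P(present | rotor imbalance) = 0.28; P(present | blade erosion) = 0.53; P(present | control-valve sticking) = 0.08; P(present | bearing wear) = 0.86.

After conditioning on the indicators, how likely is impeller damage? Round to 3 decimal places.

By Bayes' rule with conditional independence, the unnormalized weight for each hypothesis is prior × ∏ likelihoods:
  impeller damage: 0.21 × 0.05 × 0.86 × 0.84 × 0.63 = 0.0047787
  rotor imbalance: 0.18 × 0.36 × 0.12 × 0.65 × 0.28 = 0.0014152
  blade erosion: 0.28 × 0.17 × 0.43 × 0.20 × 0.53 = 0.0021696
  control-valve sticking: 0.12 × 0.30 × 0.49 × 0.47 × 0.08 = 0.00066326
  bearing wear: 0.21 × 0.80 × 0.09 × 0.21 × 0.86 = 0.0027307
The unnormalized weights sum to 0.011757.
P(impeller damage | evidence) = 0.0047787 / 0.011757 ≈ 0.406.

0.406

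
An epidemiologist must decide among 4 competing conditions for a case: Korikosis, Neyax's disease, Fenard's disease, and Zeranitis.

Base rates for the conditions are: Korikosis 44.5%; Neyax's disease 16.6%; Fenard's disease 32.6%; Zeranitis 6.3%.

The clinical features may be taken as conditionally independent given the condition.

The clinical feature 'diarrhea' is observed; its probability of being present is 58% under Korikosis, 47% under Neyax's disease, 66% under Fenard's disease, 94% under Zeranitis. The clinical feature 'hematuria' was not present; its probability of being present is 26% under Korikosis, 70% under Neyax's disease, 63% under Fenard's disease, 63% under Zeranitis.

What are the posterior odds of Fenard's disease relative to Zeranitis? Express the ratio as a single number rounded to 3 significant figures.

The normalizing constant cancels in an odds ratio, so compute prior × likelihood for the two hypotheses only (using 1 − P(present | H) for each absent clinical feature):
  Fenard's disease: 0.326 × 0.66 × (1 − 0.63) = 0.079609
  Zeranitis: 0.063 × 0.94 × (1 − 0.63) = 0.021911
Odds(Fenard's disease : Zeranitis) = 0.079609 / 0.021911 ≈ 3.63.

3.63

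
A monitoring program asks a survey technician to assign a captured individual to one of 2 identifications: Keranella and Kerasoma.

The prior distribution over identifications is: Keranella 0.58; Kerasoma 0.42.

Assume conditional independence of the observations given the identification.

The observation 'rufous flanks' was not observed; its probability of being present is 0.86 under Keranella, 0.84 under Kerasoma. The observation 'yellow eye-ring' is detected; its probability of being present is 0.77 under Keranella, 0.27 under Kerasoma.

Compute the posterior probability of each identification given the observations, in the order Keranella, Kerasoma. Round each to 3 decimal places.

Multiply each prior by the joint likelihood of the evidence pattern (using 1 − P(present | H) for each absent observation):
  Keranella: 0.58 × (1 − 0.86) × 0.77 = 0.062524
  Kerasoma: 0.42 × (1 − 0.84) × 0.27 = 0.018144
Marginal likelihood of the evidence = 0.080668.
P(Keranella | evidence) = 0.062524 / 0.080668 ≈ 0.775
P(Kerasoma | evidence) = 0.018144 / 0.080668 ≈ 0.225

0.775, 0.225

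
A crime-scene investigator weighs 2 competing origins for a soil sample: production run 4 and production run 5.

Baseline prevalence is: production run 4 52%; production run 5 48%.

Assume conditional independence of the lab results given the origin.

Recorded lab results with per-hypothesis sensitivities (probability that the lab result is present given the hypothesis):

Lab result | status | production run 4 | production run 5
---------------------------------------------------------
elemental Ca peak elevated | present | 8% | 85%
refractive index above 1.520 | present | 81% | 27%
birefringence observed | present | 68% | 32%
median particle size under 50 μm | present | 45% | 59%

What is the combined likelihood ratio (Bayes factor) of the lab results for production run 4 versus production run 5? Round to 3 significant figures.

0.458

Take the product of per-lab result likelihoods under each hypothesis, then divide.
  production run 4: 0.08 × 0.81 × 0.68 × 0.45 = 0.019829
  production run 5: 0.85 × 0.27 × 0.32 × 0.59 = 0.04333
Bayes factor = 0.019829 / 0.04333 ≈ 0.458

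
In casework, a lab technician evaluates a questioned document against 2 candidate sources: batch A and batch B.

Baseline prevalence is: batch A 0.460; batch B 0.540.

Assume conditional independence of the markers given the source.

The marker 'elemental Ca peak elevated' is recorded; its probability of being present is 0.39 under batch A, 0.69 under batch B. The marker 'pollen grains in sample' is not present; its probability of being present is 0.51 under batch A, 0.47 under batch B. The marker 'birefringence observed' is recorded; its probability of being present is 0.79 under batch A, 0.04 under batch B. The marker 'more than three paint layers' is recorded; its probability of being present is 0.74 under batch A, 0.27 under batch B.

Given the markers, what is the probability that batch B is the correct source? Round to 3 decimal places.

By Bayes' rule with conditional independence, the unnormalized weight for each hypothesis is prior × ∏ likelihoods (using 1 − P(present | H) for each absent marker):
  batch A: 0.460 × 0.39 × (1 − 0.51) × 0.79 × 0.74 = 0.05139
  batch B: 0.540 × 0.69 × (1 − 0.47) × 0.04 × 0.27 = 0.0021328
Normalizing constant Z = 0.05139 + 0.0021328 = 0.053523.
P(batch B | evidence) = 0.0021328 / 0.053523 ≈ 0.040.

0.040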